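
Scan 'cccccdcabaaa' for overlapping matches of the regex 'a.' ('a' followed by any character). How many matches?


Pattern: a. means 'a' followed by any character.
Scanning 'cccccdcabaaa' position-by-position:
  Pos 0: window 'cc' -> no
  Pos 1: window 'cc' -> no
  Pos 2: window 'cc' -> no
  Pos 3: window 'cc' -> no
  Pos 4: window 'cd' -> no
  Pos 5: window 'dc' -> no
  Pos 6: window 'ca' -> no
  Pos 7: window 'ab' -> MATCH
  Pos 8: window 'ba' -> no
  Pos 9: window 'aa' -> MATCH
  Pos 10: window 'aa' -> MATCH
  Pos 11: window 'a' -> no
Total matches: 3

3


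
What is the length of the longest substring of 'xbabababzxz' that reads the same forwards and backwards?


Scanning 'xbabababzxz' for palindromic substrings.
Substring at positions 1-7: 'bababab'.
Check: reverse('bababab') = 'bababab' -> palindrome confirmed.
Neighbouring characters ('x' / 'z') break symmetry, so it cannot extend further.
No longer palindromic substring exists; longest length = 7

7


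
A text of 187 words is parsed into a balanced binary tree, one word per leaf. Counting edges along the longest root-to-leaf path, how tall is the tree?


In a balanced binary tree with n leaves the deepest leaf is ceil(log2(n)) edges below the root.
log2(187) = 7.5469
ceil(7.5469) = 8
height (edges) = 8

8


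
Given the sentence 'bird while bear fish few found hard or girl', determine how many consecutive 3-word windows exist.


Word trigrams from [9] words:
  Trigram 1: (bird while bear)
  Trigram 2: (while bear fish)
  Trigram 3: (bear fish few)
  Trigram 4: (fish few found)
  Trigram 5: (few found hard)
  Trigram 6: (found hard or)
  Trigram 7: (hard or girl)
Total word trigrams: 9 - 2 = 7

7


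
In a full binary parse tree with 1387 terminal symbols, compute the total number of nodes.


Leaf nodes (terminals): 1387
Internal nodes = n - 1 = 1387 - 1 = 1386
Total = leaves + internal = 1387 + 1386 = 2773

2773


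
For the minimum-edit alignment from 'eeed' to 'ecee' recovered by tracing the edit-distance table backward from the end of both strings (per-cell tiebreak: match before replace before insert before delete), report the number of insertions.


Edit distance = 2. Backtracking from cell (4, 4) with preference match > replace > insert > delete,
then listing the resulting alignment 'eeed' -> 'ecee' left to right:
  Step 1: keep 'e'
  Step 2: replace e->c
  Step 3: keep 'e'
  Step 4: replace d->e
Total insertions: 0

0


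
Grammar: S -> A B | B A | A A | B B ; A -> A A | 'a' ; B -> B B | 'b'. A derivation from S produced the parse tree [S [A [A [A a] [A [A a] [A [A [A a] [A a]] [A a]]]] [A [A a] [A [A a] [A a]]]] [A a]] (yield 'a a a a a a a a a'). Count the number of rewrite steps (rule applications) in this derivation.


Every bracketed nonterminal node [X ...] in the tree is produced by exactly one rule application.
Reading the tree off as a leftmost derivation:
  Step 1: S  =>  A A   (applied S -> A A)
  Step 2: A A  =>  A A A   (applied A -> A A)
  Step 3: A A A  =>  A A A A   (applied A -> A A)
  Step 4: A A A A  =>  a A A A   (applied A -> a)
  Step 5: a A A A  =>  a A A A A   (applied A -> A A)
  Step 6: a A A A A  =>  a a A A A   (applied A -> a)
  Step 7: a a A A A  =>  a a A A A A   (applied A -> A A)
  Step 8: a a A A A A  =>  a a A A A A A   (applied A -> A A)
  Step 9: a a A A A A A  =>  a a a A A A A   (applied A -> a)
  Step 10: a a a A A A A  =>  a a a a A A A   (applied A -> a)
  Step 11: a a a a A A A  =>  a a a a a A A   (applied A -> a)
  Step 12: a a a a a A A  =>  a a a a a A A A   (applied A -> A A)
  Step 13: a a a a a A A A  =>  a a a a a a A A   (applied A -> a)
  Step 14: a a a a a a A A  =>  a a a a a a A A A   (applied A -> A A)
  Step 15: a a a a a a A A A  =>  a a a a a a a A A   (applied A -> a)
  Step 16: a a a a a a a A A  =>  a a a a a a a a A   (applied A -> a)
  Step 17: a a a a a a a a A  =>  a a a a a a a a a   (applied A -> a)
Final yield: a a a a a a a a a
Total rewrite steps: 17

17


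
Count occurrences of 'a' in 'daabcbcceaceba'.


Scanning 'daabcbcceaceba' for 'a':
  Position 1: 'a' -> MATCH (count: 1)
  Position 2: 'a' -> MATCH (count: 2)
  Position 9: 'a' -> MATCH (count: 3)
  Position 13: 'a' -> MATCH (count: 4)
Total occurrences of 'a': 4

4


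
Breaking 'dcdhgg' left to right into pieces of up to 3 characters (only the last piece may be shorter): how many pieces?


'dcdhgg' has 6 characters.
Chunking with max size 3:
  Chunk 1: 'dcd' (positions 0-2)
  Chunk 2: 'hgg' (positions 3-5)
Total chunks: ceil(6 / 3) = 2

2


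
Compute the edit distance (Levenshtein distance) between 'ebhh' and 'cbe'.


Building DP table for s1='ebhh' (len 4) and s2='cbe' (len 3):
       c  b  e
    0  1  2  3
  e 1  1  2  2
  b 2  2  1  2
  h 3  3  2  2
  h 4  4  3  3
Edit distance = dp[4][3] = 3

3


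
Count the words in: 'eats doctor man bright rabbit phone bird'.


Counting words by splitting on spaces:
  Word 1: 'eats'
  Word 2: 'doctor'
  Word 3: 'man'
  Word 4: 'bright'
  Word 5: 'rabbit'
  Word 6: 'phone'
  Word 7: 'bird'
Total words: 7

7


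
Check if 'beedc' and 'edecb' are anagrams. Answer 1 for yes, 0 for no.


Sort characters of 'beedc': 'bcdee'
Sort characters of 'edecb': 'bcdee'
Sorted forms match -> they ARE anagrams
Result: 1

1


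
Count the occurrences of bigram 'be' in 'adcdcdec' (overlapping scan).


Scanning 'adcdcdec' for bigram 'be':
  Position 0: 'ad' -> no
  Position 1: 'dc' -> no
  Position 2: 'cd' -> no
  Position 3: 'dc' -> no
  Position 4: 'cd' -> no
  Position 5: 'de' -> no
  Position 6: 'ec' -> no
Total matches: 0

0


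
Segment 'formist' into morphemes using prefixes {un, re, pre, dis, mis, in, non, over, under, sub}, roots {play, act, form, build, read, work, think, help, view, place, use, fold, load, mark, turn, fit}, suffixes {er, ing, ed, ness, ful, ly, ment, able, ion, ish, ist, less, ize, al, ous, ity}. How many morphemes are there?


Segmenting 'formist' against the inventory:
  'form' -> root (morpheme 1)
  'ist' -> suffix (morpheme 2)
Total morphemes: 2

2


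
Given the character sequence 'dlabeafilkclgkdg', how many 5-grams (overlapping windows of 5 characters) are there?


String 'dlabeafilkclgkdg' has length L = 16.
Number of overlapping n-grams = L - n + 1
Substituting: 16 - 5 + 1 = 12

12


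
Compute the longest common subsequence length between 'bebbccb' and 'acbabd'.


DP table for LCS of 'bebbccb' and 'acbabd':
       a  c  b  a  b  d
    0  0  0  0  0  0  0
  b 0  0  0  1  1  1  1
  e 0  0  0  1  1  1  1
  b 0  0  0  1  1  2  2
  b 0  0  0  1  1  2  2
  c 0  0  1  1  1  2  2
  c 0  0  1  1  1  2  2
  b 0  0  1  2  2  2  2
LCS: 'bb'
LCS length = 2

2


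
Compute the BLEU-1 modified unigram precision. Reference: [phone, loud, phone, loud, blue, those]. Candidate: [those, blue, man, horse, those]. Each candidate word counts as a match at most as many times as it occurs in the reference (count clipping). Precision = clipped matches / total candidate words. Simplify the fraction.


Reference word counts: {'blue': 1, 'loud': 2, 'phone': 2, 'those': 1}
Checking each candidate word (with clipping):
  'those' -> in reference (ref count 1, used 1/1) -> match (matches: 1)
  'blue' -> in reference (ref count 1, used 1/1) -> match (matches: 2)
  'man' -> not in reference -> no match (matches: 2)
  'horse' -> not in reference -> no match (matches: 2)
  'those' -> ref count 1 already used up (1/1) -> clipped, no match (matches: 2)
Clipped matches: 2, Candidate length: 5
Precision = 2/5

2/5


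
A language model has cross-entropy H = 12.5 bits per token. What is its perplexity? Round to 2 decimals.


Perplexity formula: PP = 2^H
H = 12.5
PP = 2^12.5
Decompose: 2^12.5 = 2^12 * 2^0.5 = 2^12 * sqrt(2)
2^12 = 4096, sqrt(2) ~ 1.4142136
PP ~ 4096 * 1.4142136 = 5792.6189056
Rounded to 2 decimals: 5792.62

5792.62


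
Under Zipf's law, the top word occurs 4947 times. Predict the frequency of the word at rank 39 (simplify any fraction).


Zipf's law: freq(rank) = f1 / rank
f1 = 4947, rank = 39
freq = 4947 / 39
GCD(4947, 39) = 3
Simplified: 1649/13

1649/13


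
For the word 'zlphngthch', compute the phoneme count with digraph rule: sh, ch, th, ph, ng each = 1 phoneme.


Parsing 'zlphngthch' greedily, digraphs first:
  'z' -> consonant phoneme (phonemes so far: 1)
  'l' -> consonant phoneme (phonemes so far: 2)
  'ph' -> digraph (1 consonant phoneme) (phonemes so far: 3)
  'ng' -> digraph (1 consonant phoneme) (phonemes so far: 4)
  'th' -> digraph (1 consonant phoneme) (phonemes so far: 5)
  'ch' -> digraph (1 consonant phoneme) (phonemes so far: 6)
Total phonemes: 6

6


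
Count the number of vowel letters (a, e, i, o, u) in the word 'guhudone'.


Scanning each character of 'guhudone':
  Position 1: 'g' -> consonant (running count: 0)
  Position 2: 'u' -> vowel (running count: 1)
  Position 3: 'h' -> consonant (running count: 1)
  Position 4: 'u' -> vowel (running count: 2)
  Position 5: 'd' -> consonant (running count: 2)
  Position 6: 'o' -> vowel (running count: 3)
  Position 7: 'n' -> consonant (running count: 3)
  Position 8: 'e' -> vowel (running count: 4)
Total vowels: 4

4


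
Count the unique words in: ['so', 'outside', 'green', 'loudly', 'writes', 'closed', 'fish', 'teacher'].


Listing all tokens and tracking unique types:
  Token 1: 'so' -> NEW (unique so far: 1)
  Token 2: 'outside' -> NEW (unique so far: 2)
  Token 3: 'green' -> NEW (unique so far: 3)
  Token 4: 'loudly' -> NEW (unique so far: 4)
  Token 5: 'writes' -> NEW (unique so far: 5)
  Token 6: 'closed' -> NEW (unique so far: 6)
  Token 7: 'fish' -> NEW (unique so far: 7)
  Token 8: 'teacher' -> NEW (unique so far: 8)
Unique types: ('closed', 'fish', 'green', 'loudly', 'outside', 'so', 'teacher', 'writes')
Vocabulary size: 8

8


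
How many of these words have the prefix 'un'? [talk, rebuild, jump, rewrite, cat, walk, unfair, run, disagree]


Checking each word for prefix 'un':
  'talk' -> no (count: 0)
  'rebuild' -> no (count: 0)
  'jump' -> no (count: 0)
  'rewrite' -> no (count: 0)
  'cat' -> no (count: 0)
  'walk' -> no (count: 0)
  'unfair' -> YES, starts with 'un' (count: 1)
  'run' -> no (count: 1)
  'disagree' -> no (count: 1)
Total with prefix 'un': 1

1


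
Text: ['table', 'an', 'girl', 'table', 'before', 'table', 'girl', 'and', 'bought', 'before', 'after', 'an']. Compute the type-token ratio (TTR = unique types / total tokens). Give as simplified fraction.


Tokens: 12
Unique types: ('after', 'an', 'and', 'before', 'bought', 'girl', 'table') = 7
TTR = 7/12
Already in lowest terms.

7/12


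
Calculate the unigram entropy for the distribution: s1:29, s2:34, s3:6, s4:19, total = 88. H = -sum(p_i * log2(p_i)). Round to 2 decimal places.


Computing entropy H = -sum(p_i * log2(p_i)):
  s1: p = 29/88 = 0.3295, -p*log2(p) = 0.5278
  s2: p = 34/88 = 0.3864, -p*log2(p) = 0.5301
  s3: p = 6/88 = 0.0682, -p*log2(p) = 0.2642
  s4: p = 19/88 = 0.2159, -p*log2(p) = 0.4775
H = sum of terms = 1.7996
Rounded to 2 decimals: 1.80

1.80


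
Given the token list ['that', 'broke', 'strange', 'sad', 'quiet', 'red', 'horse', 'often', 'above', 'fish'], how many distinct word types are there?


Listing all tokens and tracking unique types:
  Token 1: 'that' -> NEW (unique so far: 1)
  Token 2: 'broke' -> NEW (unique so far: 2)
  Token 3: 'strange' -> NEW (unique so far: 3)
  Token 4: 'sad' -> NEW (unique so far: 4)
  Token 5: 'quiet' -> NEW (unique so far: 5)
  Token 6: 'red' -> NEW (unique so far: 6)
  Token 7: 'horse' -> NEW (unique so far: 7)
  Token 8: 'often' -> NEW (unique so far: 8)
  Token 9: 'above' -> NEW (unique so far: 9)
  Token 10: 'fish' -> NEW (unique so far: 10)
Unique types: ('above', 'broke', 'fish', 'horse', 'often', 'quiet', 'red', 'sad', 'strange', 'that')
Vocabulary size: 10

10


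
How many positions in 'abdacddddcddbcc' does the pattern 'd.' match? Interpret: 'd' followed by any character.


Pattern: d. means 'd' followed by any character.
Scanning 'abdacddddcddbcc' position-by-position:
  Pos 0: window 'ab' -> no
  Pos 1: window 'bd' -> no
  Pos 2: window 'da' -> MATCH
  Pos 3: window 'ac' -> no
  Pos 4: window 'cd' -> no
  Pos 5: window 'dd' -> MATCH
  Pos 6: window 'dd' -> MATCH
  Pos 7: window 'dd' -> MATCH
  Pos 8: window 'dc' -> MATCH
  Pos 9: window 'cd' -> no
  Pos 10: window 'dd' -> MATCH
  Pos 11: window 'db' -> MATCH
  Pos 12: window 'bc' -> no
  Pos 13: window 'cc' -> no
  Pos 14: window 'c' -> no
Total matches: 7

7


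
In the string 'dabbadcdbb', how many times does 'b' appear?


Scanning 'dabbadcdbb' for 'b':
  Position 2: 'b' -> MATCH (count: 1)
  Position 3: 'b' -> MATCH (count: 2)
  Position 8: 'b' -> MATCH (count: 3)
  Position 9: 'b' -> MATCH (count: 4)
Total occurrences of 'b': 4

4


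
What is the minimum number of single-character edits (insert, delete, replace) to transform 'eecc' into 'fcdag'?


Building DP table for s1='eecc' (len 4) and s2='fcdag' (len 5):
       f  c  d  a  g
    0  1  2  3  4  5
  e 1  1  2  3  4  5
  e 2  2  2  3  4  5
  c 3  3  2  3  4  5
  c 4  4  3  3  4  5
Edit distance = dp[4][5] = 5

5


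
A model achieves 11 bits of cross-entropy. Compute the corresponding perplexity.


Perplexity formula: PP = 2^H
H = 11
PP = 2^11
PP = 2^11 = 2048

2048


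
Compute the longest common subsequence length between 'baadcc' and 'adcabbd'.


DP table for LCS of 'baadcc' and 'adcabbd':
       a  d  c  a  b  b  d
    0  0  0  0  0  0  0  0
  b 0  0  0  0  0  1  1  1
  a 0  1  1  1  1  1  1  1
  a 0  1  1  1  2  2  2  2
  d 0  1  2  2  2  2  2  3
  c 0  1  2  3  3  3  3  3
  c 0  1  2  3  3  3  3  3
LCS: 'aad'
LCS length = 3

3


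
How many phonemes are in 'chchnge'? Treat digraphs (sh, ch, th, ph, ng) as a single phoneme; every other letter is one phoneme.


Parsing 'chchnge' greedily, digraphs first:
  'ch' -> digraph (1 consonant phoneme) (phonemes so far: 1)
  'ch' -> digraph (1 consonant phoneme) (phonemes so far: 2)
  'ng' -> digraph (1 consonant phoneme) (phonemes so far: 3)
  'e' -> vowel phoneme (phonemes so far: 4)
Total phonemes: 4

4


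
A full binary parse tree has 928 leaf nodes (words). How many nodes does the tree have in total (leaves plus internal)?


Leaf nodes (terminals): 928
Internal nodes = n - 1 = 928 - 1 = 927
Total = leaves + internal = 928 + 927 = 1855

1855


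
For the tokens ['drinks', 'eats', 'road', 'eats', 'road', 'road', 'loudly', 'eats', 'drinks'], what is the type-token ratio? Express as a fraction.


Tokens: 9
Unique types: ('drinks', 'eats', 'loudly', 'road') = 4
TTR = 4/9
Already in lowest terms.

4/9


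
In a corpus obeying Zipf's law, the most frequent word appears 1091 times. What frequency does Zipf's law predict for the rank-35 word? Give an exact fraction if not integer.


Zipf's law: freq(rank) = f1 / rank
f1 = 1091, rank = 35
freq = 1091 / 35
GCD(1091, 35) = 1
Simplified: 1091/35

1091/35


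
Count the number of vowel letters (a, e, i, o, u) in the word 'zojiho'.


Scanning each character of 'zojiho':
  Position 1: 'z' -> consonant (running count: 0)
  Position 2: 'o' -> vowel (running count: 1)
  Position 3: 'j' -> consonant (running count: 1)
  Position 4: 'i' -> vowel (running count: 2)
  Position 5: 'h' -> consonant (running count: 2)
  Position 6: 'o' -> vowel (running count: 3)
Total vowels: 3

3


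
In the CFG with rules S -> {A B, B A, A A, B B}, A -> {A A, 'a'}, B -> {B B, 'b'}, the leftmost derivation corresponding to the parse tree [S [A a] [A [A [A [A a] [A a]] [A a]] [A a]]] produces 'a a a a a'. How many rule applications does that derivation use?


Every bracketed nonterminal node [X ...] in the tree is produced by exactly one rule application.
Reading the tree off as a leftmost derivation:
  Step 1: S  =>  A A   (applied S -> A A)
  Step 2: A A  =>  a A   (applied A -> a)
  Step 3: a A  =>  a A A   (applied A -> A A)
  Step 4: a A A  =>  a A A A   (applied A -> A A)
  Step 5: a A A A  =>  a A A A A   (applied A -> A A)
  Step 6: a A A A A  =>  a a A A A   (applied A -> a)
  Step 7: a a A A A  =>  a a a A A   (applied A -> a)
  Step 8: a a a A A  =>  a a a a A   (applied A -> a)
  Step 9: a a a a A  =>  a a a a a   (applied A -> a)
Final yield: a a a a a
Total rewrite steps: 9

9


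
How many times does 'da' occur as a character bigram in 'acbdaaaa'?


Scanning 'acbdaaaa' for bigram 'da':
  Position 0: 'ac' -> no
  Position 1: 'cb' -> no
  Position 2: 'bd' -> no
  Position 3: 'da' -> MATCH
  Position 4: 'aa' -> no
  Position 5: 'aa' -> no
  Position 6: 'aa' -> no
Total matches: 1

1


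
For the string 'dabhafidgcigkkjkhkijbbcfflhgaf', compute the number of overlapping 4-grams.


String 'dabhafidgcigkkjkhkijbbcfflhgaf' has length L = 30.
Number of overlapping n-grams = L - n + 1
Substituting: 30 - 4 + 1 = 27

27


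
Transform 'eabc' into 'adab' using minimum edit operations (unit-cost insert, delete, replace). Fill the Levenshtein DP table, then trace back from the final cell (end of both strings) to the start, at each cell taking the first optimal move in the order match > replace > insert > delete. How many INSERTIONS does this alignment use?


Edit distance = 3. Backtracking from cell (4, 4) with preference match > replace > insert > delete,
then listing the resulting alignment 'eabc' -> 'adab' left to right:
  Step 1: insert 'a' [insertion #1]
  Step 2: replace e->d
  Step 3: keep 'a'
  Step 4: keep 'b'
  Step 5: delete 'c'
Total insertions: 1

1


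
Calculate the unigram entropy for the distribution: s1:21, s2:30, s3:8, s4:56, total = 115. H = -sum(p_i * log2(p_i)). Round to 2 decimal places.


Computing entropy H = -sum(p_i * log2(p_i)):
  s1: p = 21/115 = 0.1826, -p*log2(p) = 0.4480
  s2: p = 30/115 = 0.2609, -p*log2(p) = 0.5057
  s3: p = 8/115 = 0.0696, -p*log2(p) = 0.2675
  s4: p = 56/115 = 0.4870, -p*log2(p) = 0.5055
H = sum of terms = 1.7267
Rounded to 2 decimals: 1.73

1.73


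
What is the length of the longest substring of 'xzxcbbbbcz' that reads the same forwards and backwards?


Scanning 'xzxcbbbbcz' for palindromic substrings.
Substring at positions 3-8: 'cbbbbc'.
Check: reverse('cbbbbc') = 'cbbbbc' -> palindrome confirmed.
Neighbouring characters ('x' / 'z') break symmetry, so it cannot extend further.
No longer palindromic substring exists; longest length = 6

6


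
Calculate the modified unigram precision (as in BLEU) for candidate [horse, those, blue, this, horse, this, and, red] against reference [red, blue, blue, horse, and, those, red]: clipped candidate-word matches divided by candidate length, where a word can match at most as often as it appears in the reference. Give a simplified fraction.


Reference word counts: {'and': 1, 'blue': 2, 'horse': 1, 'red': 2, 'those': 1}
Checking each candidate word (with clipping):
  'horse' -> in reference (ref count 1, used 1/1) -> match (matches: 1)
  'those' -> in reference (ref count 1, used 1/1) -> match (matches: 2)
  'blue' -> in reference (ref count 2, used 1/2) -> match (matches: 3)
  'this' -> not in reference -> no match (matches: 3)
  'horse' -> ref count 1 already used up (1/1) -> clipped, no match (matches: 3)
  'this' -> not in reference -> no match (matches: 3)
  'and' -> in reference (ref count 1, used 1/1) -> match (matches: 4)
  'red' -> in reference (ref count 2, used 1/2) -> match (matches: 5)
Clipped matches: 5, Candidate length: 8
Precision = 5/8

5/8


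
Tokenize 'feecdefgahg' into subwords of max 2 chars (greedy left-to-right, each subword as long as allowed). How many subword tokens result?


'feecdefgahg' has 11 characters.
Chunking with max size 2:
  Chunk 1: 'fe' (positions 0-1)
  Chunk 2: 'ec' (positions 2-3)
  Chunk 3: 'de' (positions 4-5)
  Chunk 4: 'fg' (positions 6-7)
  Chunk 5: 'ah' (positions 8-9)
  Chunk 6: 'g' (positions 10-10)
Total chunks: ceil(11 / 2) = 6

6


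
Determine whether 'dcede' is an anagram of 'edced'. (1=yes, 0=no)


Sort characters of 'dcede': 'cddee'
Sort characters of 'edced': 'cddee'
Sorted forms match -> they ARE anagrams
Result: 1

1


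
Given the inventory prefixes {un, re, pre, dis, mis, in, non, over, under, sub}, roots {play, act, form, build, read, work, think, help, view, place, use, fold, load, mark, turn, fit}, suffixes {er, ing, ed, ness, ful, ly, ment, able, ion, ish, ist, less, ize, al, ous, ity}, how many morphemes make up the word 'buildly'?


Segmenting 'buildly' against the inventory:
  'build' -> root (morpheme 1)
  'ly' -> suffix (morpheme 2)
Total morphemes: 2

2


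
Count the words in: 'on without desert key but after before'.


Counting words by splitting on spaces:
  Word 1: 'on'
  Word 2: 'without'
  Word 3: 'desert'
  Word 4: 'key'
  Word 5: 'but'
  Word 6: 'after'
  Word 7: 'before'
Total words: 7

7


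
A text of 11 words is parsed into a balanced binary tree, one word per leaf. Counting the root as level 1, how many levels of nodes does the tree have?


In a balanced binary tree with n leaves the deepest leaf is ceil(log2(n)) edges below the root,
so counting node levels inclusive of root and leaves gives ceil(log2(n)) + 1 levels.
log2(11) = 3.4594
ceil(3.4594) = 4
levels = 4 + 1 = 5

5


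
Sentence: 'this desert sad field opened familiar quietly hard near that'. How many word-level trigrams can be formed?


Word trigrams from [10] words:
  Trigram 1: (this desert sad)
  Trigram 2: (desert sad field)
  Trigram 3: (sad field opened)
  Trigram 4: (field opened familiar)
  Trigram 5: (opened familiar quietly)
  Trigram 6: (familiar quietly hard)
  Trigram 7: (quietly hard near)
  Trigram 8: (hard near that)
Total word trigrams: 10 - 2 = 8

8


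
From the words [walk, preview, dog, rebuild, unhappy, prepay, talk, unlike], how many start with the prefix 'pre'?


Checking each word for prefix 'pre':
  'walk' -> no (count: 0)
  'preview' -> YES, starts with 'pre' (count: 1)
  'dog' -> no (count: 1)
  'rebuild' -> no (count: 1)
  'unhappy' -> no (count: 1)
  'prepay' -> YES, starts with 'pre' (count: 2)
  'talk' -> no (count: 2)
  'unlike' -> no (count: 2)
Total with prefix 'pre': 2

2


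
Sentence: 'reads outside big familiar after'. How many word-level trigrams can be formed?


Word trigrams from [5] words:
  Trigram 1: (reads outside big)
  Trigram 2: (outside big familiar)
  Trigram 3: (big familiar after)
Total word trigrams: 5 - 2 = 3

3


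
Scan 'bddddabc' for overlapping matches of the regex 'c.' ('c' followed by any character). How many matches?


Pattern: c. means 'c' followed by any character.
Scanning 'bddddabc' position-by-position:
  Pos 0: window 'bd' -> no
  Pos 1: window 'dd' -> no
  Pos 2: window 'dd' -> no
  Pos 3: window 'dd' -> no
  Pos 4: window 'da' -> no
  Pos 5: window 'ab' -> no
  Pos 6: window 'bc' -> no
  Pos 7: window 'c' -> no
Total matches: 0

0


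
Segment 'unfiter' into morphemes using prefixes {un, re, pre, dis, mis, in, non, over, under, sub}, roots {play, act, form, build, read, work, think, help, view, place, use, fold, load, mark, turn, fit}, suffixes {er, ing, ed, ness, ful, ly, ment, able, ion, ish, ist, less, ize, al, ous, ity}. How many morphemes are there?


Segmenting 'unfiter' against the inventory:
  'un' -> prefix (morpheme 1)
  'fit' -> root (morpheme 2)
  'er' -> suffix (morpheme 3)
Total morphemes: 3

3


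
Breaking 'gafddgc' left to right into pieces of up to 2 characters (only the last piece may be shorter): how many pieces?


'gafddgc' has 7 characters.
Chunking with max size 2:
  Chunk 1: 'ga' (positions 0-1)
  Chunk 2: 'fd' (positions 2-3)
  Chunk 3: 'dg' (positions 4-5)
  Chunk 4: 'c' (positions 6-6)
Total chunks: ceil(7 / 2) = 4

4


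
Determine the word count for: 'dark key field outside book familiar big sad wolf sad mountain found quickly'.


Counting words by splitting on spaces:
  Word 1: 'dark'
  Word 2: 'key'
  Word 3: 'field'
  Word 4: 'outside'
  Word 5: 'book'
  Word 6: 'familiar'
  Word 7: 'big'
  Word 8: 'sad'
  Word 9: 'wolf'
  Word 10: 'sad'
  Word 11: 'mountain'
  Word 12: 'found'
  Word 13: 'quickly'
Total words: 13

13


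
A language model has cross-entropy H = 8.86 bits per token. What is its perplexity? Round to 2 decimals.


Perplexity formula: PP = 2^H
H = 8.86
PP = 2^8.86
Decompose: 2^8.86 = 2^8 * 2^0.86
2^8 = 256, 2^0.86 ~ 1.8150383
PP ~ 256 * 1.8150383 = 464.6498048
Rounded to 2 decimals: 464.65

464.65


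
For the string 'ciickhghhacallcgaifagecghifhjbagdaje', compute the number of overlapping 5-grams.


String 'ciickhghhacallcgaifagecghifhjbagdaje' has length L = 36.
Number of overlapping n-grams = L - n + 1
Substituting: 36 - 5 + 1 = 32

32


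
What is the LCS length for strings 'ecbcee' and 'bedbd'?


DP table for LCS of 'ecbcee' and 'bedbd':
       b  e  d  b  d
    0  0  0  0  0  0
  e 0  0  1  1  1  1
  c 0  0  1  1  1  1
  b 0  1  1  1  2  2
  c 0  1  1  1  2  2
  e 0  1  2  2  2  2
  e 0  1  2  2  2  2
LCS: 'eb'
LCS length = 2

2


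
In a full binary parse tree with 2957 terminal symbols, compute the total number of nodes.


Leaf nodes (terminals): 2957
Internal nodes = n - 1 = 2957 - 1 = 2956
Total = leaves + internal = 2957 + 2956 = 5913

5913


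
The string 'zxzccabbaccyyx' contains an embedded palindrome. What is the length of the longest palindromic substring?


Scanning 'zxzccabbaccyyx' for palindromic substrings.
Substring at positions 3-10: 'ccabbacc'.
Check: reverse('ccabbacc') = 'ccabbacc' -> palindrome confirmed.
Neighbouring characters ('z' / 'y') break symmetry, so it cannot extend further.
No longer palindromic substring exists; longest length = 8

8


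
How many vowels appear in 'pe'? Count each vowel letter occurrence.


Scanning each character of 'pe':
  Position 1: 'p' -> consonant (running count: 0)
  Position 2: 'e' -> vowel (running count: 1)
Total vowels: 1

1


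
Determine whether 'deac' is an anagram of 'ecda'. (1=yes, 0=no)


Sort characters of 'deac': 'acde'
Sort characters of 'ecda': 'acde'
Sorted forms match -> they ARE anagrams
Result: 1

1


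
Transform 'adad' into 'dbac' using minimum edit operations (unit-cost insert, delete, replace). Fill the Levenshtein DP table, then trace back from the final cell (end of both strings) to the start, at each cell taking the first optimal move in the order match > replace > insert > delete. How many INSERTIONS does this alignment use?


Edit distance = 3. Backtracking from cell (4, 4) with preference match > replace > insert > delete,
then listing the resulting alignment 'adad' -> 'dbac' left to right:
  Step 1: replace a->d
  Step 2: replace d->b
  Step 3: keep 'a'
  Step 4: replace d->c
Total insertions: 0

0


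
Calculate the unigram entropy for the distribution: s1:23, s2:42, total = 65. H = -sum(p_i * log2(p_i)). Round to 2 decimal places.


Computing entropy H = -sum(p_i * log2(p_i)):
  s1: p = 23/65 = 0.3538, -p*log2(p) = 0.5303
  s2: p = 42/65 = 0.6462, -p*log2(p) = 0.4071
H = sum of terms = 0.9374
Rounded to 2 decimals: 0.94

0.94


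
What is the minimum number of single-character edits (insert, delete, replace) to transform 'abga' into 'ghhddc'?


Building DP table for s1='abga' (len 4) and s2='ghhddc' (len 6):
       g  h  h  d  d  c
    0  1  2  3  4  5  6
  a 1  1  2  3  4  5  6
  b 2  2  2  3  4  5  6
  g 3  2  3  3  4  5  6
  a 4  3  3  4  4  5  6
Edit distance = dp[4][6] = 6

6


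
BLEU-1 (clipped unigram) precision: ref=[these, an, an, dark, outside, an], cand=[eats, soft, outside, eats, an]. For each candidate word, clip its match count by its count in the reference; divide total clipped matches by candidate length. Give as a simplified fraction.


Reference word counts: {'an': 3, 'dark': 1, 'outside': 1, 'these': 1}
Checking each candidate word (with clipping):
  'eats' -> not in reference -> no match (matches: 0)
  'soft' -> not in reference -> no match (matches: 0)
  'outside' -> in reference (ref count 1, used 1/1) -> match (matches: 1)
  'eats' -> not in reference -> no match (matches: 1)
  'an' -> in reference (ref count 3, used 1/3) -> match (matches: 2)
Clipped matches: 2, Candidate length: 5
Precision = 2/5

2/5


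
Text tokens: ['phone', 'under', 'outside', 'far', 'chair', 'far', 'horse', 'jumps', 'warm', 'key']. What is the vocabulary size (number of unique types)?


Listing all tokens and tracking unique types:
  Token 1: 'phone' -> NEW (unique so far: 1)
  Token 2: 'under' -> NEW (unique so far: 2)
  Token 3: 'outside' -> NEW (unique so far: 3)
  Token 4: 'far' -> NEW (unique so far: 4)
  Token 5: 'chair' -> NEW (unique so far: 5)
  Token 6: 'far' -> duplicate (unique so far: 5)
  Token 7: 'horse' -> NEW (unique so far: 6)
  Token 8: 'jumps' -> NEW (unique so far: 7)
  Token 9: 'warm' -> NEW (unique so far: 8)
  Token 10: 'key' -> NEW (unique so far: 9)
Unique types: ('chair', 'far', 'horse', 'jumps', 'key', 'outside', 'phone', 'under', 'warm')
Vocabulary size: 9

9


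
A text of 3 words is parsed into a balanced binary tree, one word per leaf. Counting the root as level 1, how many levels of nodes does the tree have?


In a balanced binary tree with n leaves the deepest leaf is ceil(log2(n)) edges below the root,
so counting node levels inclusive of root and leaves gives ceil(log2(n)) + 1 levels.
log2(3) = 1.5850
ceil(1.5850) = 2
levels = 2 + 1 = 3

3


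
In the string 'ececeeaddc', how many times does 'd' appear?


Scanning 'ececeeaddc' for 'd':
  Position 7: 'd' -> MATCH (count: 1)
  Position 8: 'd' -> MATCH (count: 2)
Total occurrences of 'd': 2

2


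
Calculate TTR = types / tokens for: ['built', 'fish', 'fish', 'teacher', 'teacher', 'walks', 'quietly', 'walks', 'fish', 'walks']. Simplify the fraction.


Tokens: 10
Unique types: ('built', 'fish', 'quietly', 'teacher', 'walks') = 5
TTR = 5/10
Simplify: divide both by 5 -> 1/2
TTR = 1/2

1/2


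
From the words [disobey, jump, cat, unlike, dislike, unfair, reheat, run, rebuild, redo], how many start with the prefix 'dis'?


Checking each word for prefix 'dis':
  'disobey' -> YES, starts with 'dis' (count: 1)
  'jump' -> no (count: 1)
  'cat' -> no (count: 1)
  'unlike' -> no (count: 1)
  'dislike' -> YES, starts with 'dis' (count: 2)
  'unfair' -> no (count: 2)
  'reheat' -> no (count: 2)
  'run' -> no (count: 2)
  'rebuild' -> no (count: 2)
  'redo' -> no (count: 2)
Total with prefix 'dis': 2

2


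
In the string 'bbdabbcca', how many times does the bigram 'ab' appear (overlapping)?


Scanning 'bbdabbcca' for bigram 'ab':
  Position 0: 'bb' -> no
  Position 1: 'bd' -> no
  Position 2: 'da' -> no
  Position 3: 'ab' -> MATCH
  Position 4: 'bb' -> no
  Position 5: 'bc' -> no
  Position 6: 'cc' -> no
  Position 7: 'ca' -> no
Total matches: 1

1


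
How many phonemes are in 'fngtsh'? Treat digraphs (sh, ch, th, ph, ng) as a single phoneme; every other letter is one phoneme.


Parsing 'fngtsh' greedily, digraphs first:
  'f' -> consonant phoneme (phonemes so far: 1)
  'ng' -> digraph (1 consonant phoneme) (phonemes so far: 2)
  't' -> consonant phoneme (phonemes so far: 3)
  'sh' -> digraph (1 consonant phoneme) (phonemes so far: 4)
Total phonemes: 4

4


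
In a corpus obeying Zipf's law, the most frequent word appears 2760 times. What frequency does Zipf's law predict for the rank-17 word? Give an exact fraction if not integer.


Zipf's law: freq(rank) = f1 / rank
f1 = 2760, rank = 17
freq = 2760 / 17
GCD(2760, 17) = 1
Simplified: 2760/17

2760/17


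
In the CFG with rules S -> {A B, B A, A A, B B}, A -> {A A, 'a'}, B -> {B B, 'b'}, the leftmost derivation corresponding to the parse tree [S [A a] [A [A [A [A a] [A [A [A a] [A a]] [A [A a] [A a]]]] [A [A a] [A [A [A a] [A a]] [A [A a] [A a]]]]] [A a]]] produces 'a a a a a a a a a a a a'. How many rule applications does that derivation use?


Every bracketed nonterminal node [X ...] in the tree is produced by exactly one rule application.
Reading the tree off as a leftmost derivation:
  Step 1: S  =>  A A   (applied S -> A A)
  Step 2: A A  =>  a A   (applied A -> a)
  Step 3: a A  =>  a A A   (applied A -> A A)
  Step 4: a A A  =>  a A A A   (applied A -> A A)
  Step 5: a A A A  =>  a A A A A   (applied A -> A A)
  Step 6: a A A A A  =>  a a A A A   (applied A -> a)
  Step 7: a a A A A  =>  a a A A A A   (applied A -> A A)
  Step 8: a a A A A A  =>  a a A A A A A   (applied A -> A A)
  Step 9: a a A A A A A  =>  a a a A A A A   (applied A -> a)
  Step 10: a a a A A A A  =>  a a a a A A A   (applied A -> a)
  Step 11: a a a a A A A  =>  a a a a A A A A   (applied A -> A A)
  Step 12: a a a a A A A A  =>  a a a a a A A A   (applied A -> a)
  Step 13: a a a a a A A A  =>  a a a a a a A A   (applied A -> a)
  Step 14: a a a a a a A A  =>  a a a a a a A A A   (applied A -> A A)
  Step 15: a a a a a a A A A  =>  a a a a a a a A A   (applied A -> a)
  Step 16: a a a a a a a A A  =>  a a a a a a a A A A   (applied A -> A A)
  Step 17: a a a a a a a A A A  =>  a a a a a a a A A A A   (applied A -> A A)
  Step 18: a a a a a a a A A A A  =>  a a a a a a a a A A A   (applied A -> a)
  Step 19: a a a a a a a a A A A  =>  a a a a a a a a a A A   (applied A -> a)
  Step 20: a a a a a a a a a A A  =>  a a a a a a a a a A A A   (applied A -> A A)
  Step 21: a a a a a a a a a A A A  =>  a a a a a a a a a a A A   (applied A -> a)
  Step 22: a a a a a a a a a a A A  =>  a a a a a a a a a a a A   (applied A -> a)
  Step 23: a a a a a a a a a a a A  =>  a a a a a a a a a a a a   (applied A -> a)
Final yield: a a a a a a a a a a a a
Total rewrite steps: 23

23


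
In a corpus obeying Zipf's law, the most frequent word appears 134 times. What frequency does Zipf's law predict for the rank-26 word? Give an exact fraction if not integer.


Zipf's law: freq(rank) = f1 / rank
f1 = 134, rank = 26
freq = 134 / 26
GCD(134, 26) = 2
Simplified: 67/13

67/13


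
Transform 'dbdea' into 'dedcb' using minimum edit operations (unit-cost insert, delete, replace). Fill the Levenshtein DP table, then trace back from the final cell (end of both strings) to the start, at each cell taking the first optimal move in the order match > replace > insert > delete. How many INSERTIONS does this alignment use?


Edit distance = 3. Backtracking from cell (5, 5) with preference match > replace > insert > delete,
then listing the resulting alignment 'dbdea' -> 'dedcb' left to right:
  Step 1: keep 'd'
  Step 2: replace b->e
  Step 3: keep 'd'
  Step 4: replace e->c
  Step 5: replace a->b
Total insertions: 0

0


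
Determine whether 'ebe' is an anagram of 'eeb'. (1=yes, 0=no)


Sort characters of 'ebe': 'bee'
Sort characters of 'eeb': 'bee'
Sorted forms match -> they ARE anagrams
Result: 1

1


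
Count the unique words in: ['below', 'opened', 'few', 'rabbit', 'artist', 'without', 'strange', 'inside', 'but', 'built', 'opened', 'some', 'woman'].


Listing all tokens and tracking unique types:
  Token 1: 'below' -> NEW (unique so far: 1)
  Token 2: 'opened' -> NEW (unique so far: 2)
  Token 3: 'few' -> NEW (unique so far: 3)
  Token 4: 'rabbit' -> NEW (unique so far: 4)
  Token 5: 'artist' -> NEW (unique so far: 5)
  Token 6: 'without' -> NEW (unique so far: 6)
  Token 7: 'strange' -> NEW (unique so far: 7)
  Token 8: 'inside' -> NEW (unique so far: 8)
  Token 9: 'but' -> NEW (unique so far: 9)
  Token 10: 'built' -> NEW (unique so far: 10)
  Token 11: 'opened' -> duplicate (unique so far: 10)
  Token 12: 'some' -> NEW (unique so far: 11)
  Token 13: 'woman' -> NEW (unique so far: 12)
Unique types: ('artist', 'below', 'built', 'but', 'few', 'inside', 'opened', 'rabbit', 'some', 'strange', 'without', 'woman')
Vocabulary size: 12

12


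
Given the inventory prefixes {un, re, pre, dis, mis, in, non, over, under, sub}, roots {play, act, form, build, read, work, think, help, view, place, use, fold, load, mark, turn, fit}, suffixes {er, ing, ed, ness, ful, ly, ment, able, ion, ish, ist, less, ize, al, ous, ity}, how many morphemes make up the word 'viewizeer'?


Segmenting 'viewizeer' against the inventory:
  'view' -> root (morpheme 1)
  'ize' -> suffix (morpheme 2)
  'er' -> suffix (morpheme 3)
Total morphemes: 3

3


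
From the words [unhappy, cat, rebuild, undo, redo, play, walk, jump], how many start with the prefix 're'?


Checking each word for prefix 're':
  'unhappy' -> no (count: 0)
  'cat' -> no (count: 0)
  'rebuild' -> YES, starts with 're' (count: 1)
  'undo' -> no (count: 1)
  'redo' -> YES, starts with 're' (count: 2)
  'play' -> no (count: 2)
  'walk' -> no (count: 2)
  'jump' -> no (count: 2)
Total with prefix 're': 2

2


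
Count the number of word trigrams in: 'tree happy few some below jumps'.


Word trigrams from [6] words:
  Trigram 1: (tree happy few)
  Trigram 2: (happy few some)
  Trigram 3: (few some below)
  Trigram 4: (some below jumps)
Total word trigrams: 6 - 2 = 4

4


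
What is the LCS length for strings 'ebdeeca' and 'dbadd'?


DP table for LCS of 'ebdeeca' and 'dbadd':
       d  b  a  d  d
    0  0  0  0  0  0
  e 0  0  0  0  0  0
  b 0  0  1  1  1  1
  d 0  1  1  1  2  2
  e 0  1  1  1  2  2
  e 0  1  1  1  2  2
  c 0  1  1  1  2  2
  a 0  1  1  2  2  2
LCS: 'bd'
LCS length = 2

2


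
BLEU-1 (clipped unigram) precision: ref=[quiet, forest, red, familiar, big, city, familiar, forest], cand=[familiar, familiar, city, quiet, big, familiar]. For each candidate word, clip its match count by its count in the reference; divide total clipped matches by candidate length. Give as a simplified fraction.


Reference word counts: {'big': 1, 'city': 1, 'familiar': 2, 'forest': 2, 'quiet': 1, 'red': 1}
Checking each candidate word (with clipping):
  'familiar' -> in reference (ref count 2, used 1/2) -> match (matches: 1)
  'familiar' -> in reference (ref count 2, used 2/2) -> match (matches: 2)
  'city' -> in reference (ref count 1, used 1/1) -> match (matches: 3)
  'quiet' -> in reference (ref count 1, used 1/1) -> match (matches: 4)
  'big' -> in reference (ref count 1, used 1/1) -> match (matches: 5)
  'familiar' -> ref count 2 already used up (2/2) -> clipped, no match (matches: 5)
Clipped matches: 5, Candidate length: 6
Precision = 5/6

5/6


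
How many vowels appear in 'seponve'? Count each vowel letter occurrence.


Scanning each character of 'seponve':
  Position 1: 's' -> consonant (running count: 0)
  Position 2: 'e' -> vowel (running count: 1)
  Position 3: 'p' -> consonant (running count: 1)
  Position 4: 'o' -> vowel (running count: 2)
  Position 5: 'n' -> consonant (running count: 2)
  Position 6: 'v' -> consonant (running count: 2)
  Position 7: 'e' -> vowel (running count: 3)
Total vowels: 3

3


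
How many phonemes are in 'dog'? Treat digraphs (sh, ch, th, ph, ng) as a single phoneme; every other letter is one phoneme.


Parsing 'dog' greedily, digraphs first:
  'd' -> consonant phoneme (phonemes so far: 1)
  'o' -> vowel phoneme (phonemes so far: 2)
  'g' -> consonant phoneme (phonemes so far: 3)
Total phonemes: 3

3


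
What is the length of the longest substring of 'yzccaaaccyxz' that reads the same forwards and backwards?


Scanning 'yzccaaaccyxz' for palindromic substrings.
Substring at positions 2-8: 'ccaaacc'.
Check: reverse('ccaaacc') = 'ccaaacc' -> palindrome confirmed.
Neighbouring characters ('z' / 'y') break symmetry, so it cannot extend further.
No longer palindromic substring exists; longest length = 7

7


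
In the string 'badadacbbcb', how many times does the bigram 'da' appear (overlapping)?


Scanning 'badadacbbcb' for bigram 'da':
  Position 0: 'ba' -> no
  Position 1: 'ad' -> no
  Position 2: 'da' -> MATCH
  Position 3: 'ad' -> no
  Position 4: 'da' -> MATCH
  Position 5: 'ac' -> no
  Position 6: 'cb' -> no
  Position 7: 'bb' -> no
  Position 8: 'bc' -> no
  Position 9: 'cb' -> no
Total matches: 2

2


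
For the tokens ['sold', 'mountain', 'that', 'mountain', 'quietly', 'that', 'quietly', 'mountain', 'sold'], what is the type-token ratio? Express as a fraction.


Tokens: 9
Unique types: ('mountain', 'quietly', 'sold', 'that') = 4
TTR = 4/9
Already in lowest terms.

4/9


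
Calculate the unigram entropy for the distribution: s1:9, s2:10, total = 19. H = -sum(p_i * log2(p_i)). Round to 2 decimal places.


Computing entropy H = -sum(p_i * log2(p_i)):
  s1: p = 9/19 = 0.4737, -p*log2(p) = 0.5106
  s2: p = 10/19 = 0.5263, -p*log2(p) = 0.4874
H = sum of terms = 0.9980
Rounded to 2 decimals: 1.00

1.00
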